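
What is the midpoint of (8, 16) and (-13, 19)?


Midpoint = ((8+-13)/2, (16+19)/2) = (-2.5, 17.5)

(-2.5, 17.5)


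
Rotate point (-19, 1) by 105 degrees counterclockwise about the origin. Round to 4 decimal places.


x' = -19*cos(105) - 1*sin(105) = 3.9516
y' = -19*sin(105) + 1*cos(105) = -18.6114

(3.9516, -18.6114)


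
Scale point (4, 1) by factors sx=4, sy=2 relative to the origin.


Scaling: (x*sx, y*sy) = (4*4, 1*2) = (16, 2)

(16, 2)


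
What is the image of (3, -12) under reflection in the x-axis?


Reflection across x-axis: (x, y) -> (x, -y)
(3, -12) -> (3, 12)

(3, 12)


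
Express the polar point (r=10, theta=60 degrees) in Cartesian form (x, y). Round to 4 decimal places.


x = 10 * cos(60) = 5
y = 10 * sin(60) = 8.6603

(5, 8.6603)


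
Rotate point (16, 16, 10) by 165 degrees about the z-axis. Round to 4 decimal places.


x' = 16*cos(165) - 16*sin(165) = -19.5959
y' = 16*sin(165) + 16*cos(165) = -11.3137
z' = 10

(-19.5959, -11.3137, 10)


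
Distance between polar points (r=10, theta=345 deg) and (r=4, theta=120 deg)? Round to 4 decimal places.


d = sqrt(r1^2 + r2^2 - 2*r1*r2*cos(t2-t1))
d = sqrt(10^2 + 4^2 - 2*10*4*cos(120-345)) = 13.1365

13.1365


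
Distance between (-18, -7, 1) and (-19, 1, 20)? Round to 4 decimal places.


d = sqrt((-19--18)^2 + (1--7)^2 + (20-1)^2) = 20.6398

20.6398


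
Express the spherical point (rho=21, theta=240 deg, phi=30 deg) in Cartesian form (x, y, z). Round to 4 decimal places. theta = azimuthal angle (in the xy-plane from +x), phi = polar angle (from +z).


x = 21 * sin(30) * cos(240) = -5.25
y = 21 * sin(30) * sin(240) = -9.0933
z = 21 * cos(30) = 18.1865

(-5.25, -9.0933, 18.1865)


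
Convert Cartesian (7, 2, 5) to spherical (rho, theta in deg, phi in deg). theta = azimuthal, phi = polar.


rho = sqrt(7^2 + 2^2 + 5^2) = 8.8318
theta = atan2(2, 7) = 15.9454 deg
phi = acos(5/8.8318) = 55.5186 deg

rho = 8.8318, theta = 15.9454 deg, phi = 55.5186 deg


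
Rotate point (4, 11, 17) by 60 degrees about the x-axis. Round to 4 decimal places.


x' = 4
y' = 11*cos(60) - 17*sin(60) = -9.2224
z' = 11*sin(60) + 17*cos(60) = 18.0263

(4, -9.2224, 18.0263)


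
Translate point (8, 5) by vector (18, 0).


Translation: (x+dx, y+dy) = (8+18, 5+0) = (26, 5)

(26, 5)


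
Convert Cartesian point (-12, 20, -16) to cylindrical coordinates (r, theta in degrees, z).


r = sqrt((-12)^2 + 20^2) = 23.3238
theta = atan2(20, -12) = 120.9638 deg
z = -16

r = 23.3238, theta = 120.9638 deg, z = -16


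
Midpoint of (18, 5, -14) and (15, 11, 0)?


Midpoint = ((18+15)/2, (5+11)/2, (-14+0)/2) = (16.5, 8, -7)

(16.5, 8, -7)


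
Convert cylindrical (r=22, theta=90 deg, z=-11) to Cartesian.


x = 22 * cos(90) = 0
y = 22 * sin(90) = 22
z = -11

(0, 22, -11)


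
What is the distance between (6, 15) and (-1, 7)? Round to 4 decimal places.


d = sqrt((-1-6)^2 + (7-15)^2) = 10.6301

10.6301


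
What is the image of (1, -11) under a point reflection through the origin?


Reflection through origin: (x, y) -> (-x, -y)
(1, -11) -> (-1, 11)

(-1, 11)


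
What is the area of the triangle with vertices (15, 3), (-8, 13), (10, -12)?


Area = |x1(y2-y3) + x2(y3-y1) + x3(y1-y2)| / 2
= |15*(13--12) + -8*(-12-3) + 10*(3-13)| / 2
= 197.5

197.5


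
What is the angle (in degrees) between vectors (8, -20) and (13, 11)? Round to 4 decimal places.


dot = 8*13 + -20*11 = -116
|u| = 21.5407, |v| = 17.0294
cos(angle) = -0.3162
angle = 108.4349 degrees

108.4349 degrees


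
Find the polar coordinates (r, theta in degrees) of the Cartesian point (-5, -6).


r = sqrt((-5)^2 + (-6)^2) = 7.8102
theta = atan2(-6, -5) = 230.1944 degrees

r = 7.8102, theta = 230.1944 degrees


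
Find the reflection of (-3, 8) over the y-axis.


Reflection across y-axis: (x, y) -> (-x, y)
(-3, 8) -> (3, 8)

(3, 8)


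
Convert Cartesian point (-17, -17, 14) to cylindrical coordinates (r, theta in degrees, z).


r = sqrt((-17)^2 + (-17)^2) = 24.0416
theta = atan2(-17, -17) = 225 deg
z = 14

r = 24.0416, theta = 225 deg, z = 14


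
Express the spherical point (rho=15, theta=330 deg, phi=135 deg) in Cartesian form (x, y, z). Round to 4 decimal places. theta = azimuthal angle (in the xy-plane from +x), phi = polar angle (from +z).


x = 15 * sin(135) * cos(330) = 9.1856
y = 15 * sin(135) * sin(330) = -5.3033
z = 15 * cos(135) = -10.6066

(9.1856, -5.3033, -10.6066)


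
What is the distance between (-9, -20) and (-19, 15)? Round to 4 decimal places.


d = sqrt((-19--9)^2 + (15--20)^2) = 36.4005

36.4005


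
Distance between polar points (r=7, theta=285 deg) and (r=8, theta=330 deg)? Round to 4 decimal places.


d = sqrt(r1^2 + r2^2 - 2*r1*r2*cos(t2-t1))
d = sqrt(7^2 + 8^2 - 2*7*8*cos(330-285)) = 5.8141

5.8141


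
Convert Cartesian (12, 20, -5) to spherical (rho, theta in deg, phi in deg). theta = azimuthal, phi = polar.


rho = sqrt(12^2 + 20^2 + (-5)^2) = 23.8537
theta = atan2(20, 12) = 59.0362 deg
phi = acos(-5/23.8537) = 102.0996 deg

rho = 23.8537, theta = 59.0362 deg, phi = 102.0996 deg


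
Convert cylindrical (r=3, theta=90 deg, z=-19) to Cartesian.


x = 3 * cos(90) = 0
y = 3 * sin(90) = 3
z = -19

(0, 3, -19)


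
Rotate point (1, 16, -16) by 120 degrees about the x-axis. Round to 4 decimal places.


x' = 1
y' = 16*cos(120) - -16*sin(120) = 5.8564
z' = 16*sin(120) + -16*cos(120) = 21.8564

(1, 5.8564, 21.8564)


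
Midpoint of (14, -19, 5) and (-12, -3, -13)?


Midpoint = ((14+-12)/2, (-19+-3)/2, (5+-13)/2) = (1, -11, -4)

(1, -11, -4)


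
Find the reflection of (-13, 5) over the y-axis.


Reflection across y-axis: (x, y) -> (-x, y)
(-13, 5) -> (13, 5)

(13, 5)


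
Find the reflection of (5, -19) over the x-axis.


Reflection across x-axis: (x, y) -> (x, -y)
(5, -19) -> (5, 19)

(5, 19)


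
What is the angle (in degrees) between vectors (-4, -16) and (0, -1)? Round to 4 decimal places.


dot = -4*0 + -16*-1 = 16
|u| = 16.4924, |v| = 1
cos(angle) = 0.9701
angle = 14.0362 degrees

14.0362 degrees


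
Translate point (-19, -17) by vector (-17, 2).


Translation: (x+dx, y+dy) = (-19+-17, -17+2) = (-36, -15)

(-36, -15)


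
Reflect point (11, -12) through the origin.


Reflection through origin: (x, y) -> (-x, -y)
(11, -12) -> (-11, 12)

(-11, 12)


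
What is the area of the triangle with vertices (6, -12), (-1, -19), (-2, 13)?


Area = |x1(y2-y3) + x2(y3-y1) + x3(y1-y2)| / 2
= |6*(-19-13) + -1*(13--12) + -2*(-12--19)| / 2
= 115.5

115.5


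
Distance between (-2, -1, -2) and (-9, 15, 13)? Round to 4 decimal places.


d = sqrt((-9--2)^2 + (15--1)^2 + (13--2)^2) = 23.0217

23.0217


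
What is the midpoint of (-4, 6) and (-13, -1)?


Midpoint = ((-4+-13)/2, (6+-1)/2) = (-8.5, 2.5)

(-8.5, 2.5)


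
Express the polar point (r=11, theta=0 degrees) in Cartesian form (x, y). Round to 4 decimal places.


x = 11 * cos(0) = 11
y = 11 * sin(0) = 0

(11, 0)


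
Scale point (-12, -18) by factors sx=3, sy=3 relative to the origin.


Scaling: (x*sx, y*sy) = (-12*3, -18*3) = (-36, -54)

(-36, -54)


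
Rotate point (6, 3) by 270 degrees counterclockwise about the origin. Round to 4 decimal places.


x' = 6*cos(270) - 3*sin(270) = 3
y' = 6*sin(270) + 3*cos(270) = -6

(3, -6)


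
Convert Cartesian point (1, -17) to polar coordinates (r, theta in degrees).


r = sqrt(1^2 + (-17)^2) = 17.0294
theta = atan2(-17, 1) = 273.3665 degrees

r = 17.0294, theta = 273.3665 degrees


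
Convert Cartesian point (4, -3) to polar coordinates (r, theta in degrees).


r = sqrt(4^2 + (-3)^2) = 5
theta = atan2(-3, 4) = 323.1301 degrees

r = 5, theta = 323.1301 degrees


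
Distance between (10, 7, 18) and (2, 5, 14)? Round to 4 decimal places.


d = sqrt((2-10)^2 + (5-7)^2 + (14-18)^2) = 9.1652

9.1652


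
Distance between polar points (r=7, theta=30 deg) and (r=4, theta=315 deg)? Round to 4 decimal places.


d = sqrt(r1^2 + r2^2 - 2*r1*r2*cos(t2-t1))
d = sqrt(7^2 + 4^2 - 2*7*4*cos(315-30)) = 7.1068

7.1068


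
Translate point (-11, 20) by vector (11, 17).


Translation: (x+dx, y+dy) = (-11+11, 20+17) = (0, 37)

(0, 37)


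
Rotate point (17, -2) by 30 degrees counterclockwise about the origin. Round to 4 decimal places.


x' = 17*cos(30) - -2*sin(30) = 15.7224
y' = 17*sin(30) + -2*cos(30) = 6.7679

(15.7224, 6.7679)


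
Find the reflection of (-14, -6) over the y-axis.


Reflection across y-axis: (x, y) -> (-x, y)
(-14, -6) -> (14, -6)

(14, -6)


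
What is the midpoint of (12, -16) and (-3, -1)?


Midpoint = ((12+-3)/2, (-16+-1)/2) = (4.5, -8.5)

(4.5, -8.5)


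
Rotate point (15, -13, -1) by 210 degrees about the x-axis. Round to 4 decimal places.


x' = 15
y' = -13*cos(210) - -1*sin(210) = 10.7583
z' = -13*sin(210) + -1*cos(210) = 7.366

(15, 10.7583, 7.366)


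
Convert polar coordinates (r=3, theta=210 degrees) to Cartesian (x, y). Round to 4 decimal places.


x = 3 * cos(210) = -2.5981
y = 3 * sin(210) = -1.5

(-2.5981, -1.5)


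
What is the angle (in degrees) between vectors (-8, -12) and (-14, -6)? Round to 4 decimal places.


dot = -8*-14 + -12*-6 = 184
|u| = 14.4222, |v| = 15.2315
cos(angle) = 0.8376
angle = 33.1113 degrees

33.1113 degrees


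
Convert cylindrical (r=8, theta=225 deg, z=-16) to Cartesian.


x = 8 * cos(225) = -5.6569
y = 8 * sin(225) = -5.6569
z = -16

(-5.6569, -5.6569, -16)


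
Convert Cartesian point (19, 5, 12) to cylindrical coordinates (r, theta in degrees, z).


r = sqrt(19^2 + 5^2) = 19.6469
theta = atan2(5, 19) = 14.7436 deg
z = 12

r = 19.6469, theta = 14.7436 deg, z = 12


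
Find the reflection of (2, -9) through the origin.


Reflection through origin: (x, y) -> (-x, -y)
(2, -9) -> (-2, 9)

(-2, 9)


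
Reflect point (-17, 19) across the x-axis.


Reflection across x-axis: (x, y) -> (x, -y)
(-17, 19) -> (-17, -19)

(-17, -19)


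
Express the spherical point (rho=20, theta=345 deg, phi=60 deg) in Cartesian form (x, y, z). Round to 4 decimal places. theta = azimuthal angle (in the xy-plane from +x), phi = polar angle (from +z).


x = 20 * sin(60) * cos(345) = 16.7303
y = 20 * sin(60) * sin(345) = -4.4829
z = 20 * cos(60) = 10

(16.7303, -4.4829, 10)


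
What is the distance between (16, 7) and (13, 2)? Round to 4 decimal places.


d = sqrt((13-16)^2 + (2-7)^2) = 5.831

5.831


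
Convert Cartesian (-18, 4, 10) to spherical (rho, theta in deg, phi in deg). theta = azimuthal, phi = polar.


rho = sqrt((-18)^2 + 4^2 + 10^2) = 20.9762
theta = atan2(4, -18) = 167.4712 deg
phi = acos(10/20.9762) = 61.5279 deg

rho = 20.9762, theta = 167.4712 deg, phi = 61.5279 deg


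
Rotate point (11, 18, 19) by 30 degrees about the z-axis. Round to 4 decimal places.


x' = 11*cos(30) - 18*sin(30) = 0.5263
y' = 11*sin(30) + 18*cos(30) = 21.0885
z' = 19

(0.5263, 21.0885, 19)


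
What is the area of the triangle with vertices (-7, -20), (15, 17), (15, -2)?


Area = |x1(y2-y3) + x2(y3-y1) + x3(y1-y2)| / 2
= |-7*(17--2) + 15*(-2--20) + 15*(-20-17)| / 2
= 209

209


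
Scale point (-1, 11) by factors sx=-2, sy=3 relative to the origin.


Scaling: (x*sx, y*sy) = (-1*-2, 11*3) = (2, 33)

(2, 33)


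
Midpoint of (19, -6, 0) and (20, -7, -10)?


Midpoint = ((19+20)/2, (-6+-7)/2, (0+-10)/2) = (19.5, -6.5, -5)

(19.5, -6.5, -5)


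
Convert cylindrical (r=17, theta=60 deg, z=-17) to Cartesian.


x = 17 * cos(60) = 8.5
y = 17 * sin(60) = 14.7224
z = -17

(8.5, 14.7224, -17)


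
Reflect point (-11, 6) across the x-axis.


Reflection across x-axis: (x, y) -> (x, -y)
(-11, 6) -> (-11, -6)

(-11, -6)


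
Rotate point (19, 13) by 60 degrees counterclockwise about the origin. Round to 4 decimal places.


x' = 19*cos(60) - 13*sin(60) = -1.7583
y' = 19*sin(60) + 13*cos(60) = 22.9545

(-1.7583, 22.9545)


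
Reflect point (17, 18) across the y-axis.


Reflection across y-axis: (x, y) -> (-x, y)
(17, 18) -> (-17, 18)

(-17, 18)


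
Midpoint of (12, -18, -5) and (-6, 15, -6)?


Midpoint = ((12+-6)/2, (-18+15)/2, (-5+-6)/2) = (3, -1.5, -5.5)

(3, -1.5, -5.5)


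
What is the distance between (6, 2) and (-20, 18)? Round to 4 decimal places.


d = sqrt((-20-6)^2 + (18-2)^2) = 30.5287

30.5287


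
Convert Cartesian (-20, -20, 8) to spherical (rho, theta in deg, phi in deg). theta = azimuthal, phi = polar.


rho = sqrt((-20)^2 + (-20)^2 + 8^2) = 29.3939
theta = atan2(-20, -20) = 225 deg
phi = acos(8/29.3939) = 74.2068 deg

rho = 29.3939, theta = 225 deg, phi = 74.2068 deg


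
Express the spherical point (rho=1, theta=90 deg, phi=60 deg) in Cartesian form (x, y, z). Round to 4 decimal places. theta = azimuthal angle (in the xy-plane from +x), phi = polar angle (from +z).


x = 1 * sin(60) * cos(90) = 0
y = 1 * sin(60) * sin(90) = 0.866
z = 1 * cos(60) = 0.5

(0, 0.866, 0.5)


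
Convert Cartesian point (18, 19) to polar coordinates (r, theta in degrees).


r = sqrt(18^2 + 19^2) = 26.1725
theta = atan2(19, 18) = 46.5482 degrees

r = 26.1725, theta = 46.5482 degrees


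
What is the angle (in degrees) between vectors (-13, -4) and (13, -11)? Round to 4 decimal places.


dot = -13*13 + -4*-11 = -125
|u| = 13.6015, |v| = 17.0294
cos(angle) = -0.5397
angle = 122.6609 degrees

122.6609 degrees


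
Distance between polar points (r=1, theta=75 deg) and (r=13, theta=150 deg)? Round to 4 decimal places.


d = sqrt(r1^2 + r2^2 - 2*r1*r2*cos(t2-t1))
d = sqrt(1^2 + 13^2 - 2*1*13*cos(150-75)) = 12.7777

12.7777


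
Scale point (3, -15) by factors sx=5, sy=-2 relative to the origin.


Scaling: (x*sx, y*sy) = (3*5, -15*-2) = (15, 30)

(15, 30)


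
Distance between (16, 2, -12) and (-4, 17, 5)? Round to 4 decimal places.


d = sqrt((-4-16)^2 + (17-2)^2 + (5--12)^2) = 30.2324

30.2324


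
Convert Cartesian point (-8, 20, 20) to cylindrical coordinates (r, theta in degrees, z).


r = sqrt((-8)^2 + 20^2) = 21.5407
theta = atan2(20, -8) = 111.8014 deg
z = 20

r = 21.5407, theta = 111.8014 deg, z = 20


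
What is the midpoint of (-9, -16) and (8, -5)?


Midpoint = ((-9+8)/2, (-16+-5)/2) = (-0.5, -10.5)

(-0.5, -10.5)


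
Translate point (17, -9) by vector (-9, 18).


Translation: (x+dx, y+dy) = (17+-9, -9+18) = (8, 9)

(8, 9)


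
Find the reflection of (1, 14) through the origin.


Reflection through origin: (x, y) -> (-x, -y)
(1, 14) -> (-1, -14)

(-1, -14)


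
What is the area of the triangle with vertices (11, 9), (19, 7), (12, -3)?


Area = |x1(y2-y3) + x2(y3-y1) + x3(y1-y2)| / 2
= |11*(7--3) + 19*(-3-9) + 12*(9-7)| / 2
= 47

47


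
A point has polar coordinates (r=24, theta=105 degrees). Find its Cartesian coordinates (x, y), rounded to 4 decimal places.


x = 24 * cos(105) = -6.2117
y = 24 * sin(105) = 23.1822

(-6.2117, 23.1822)


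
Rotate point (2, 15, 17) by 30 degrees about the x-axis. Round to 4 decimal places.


x' = 2
y' = 15*cos(30) - 17*sin(30) = 4.4904
z' = 15*sin(30) + 17*cos(30) = 22.2224

(2, 4.4904, 22.2224)


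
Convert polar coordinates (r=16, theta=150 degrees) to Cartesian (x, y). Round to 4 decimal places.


x = 16 * cos(150) = -13.8564
y = 16 * sin(150) = 8

(-13.8564, 8)


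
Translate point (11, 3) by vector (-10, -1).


Translation: (x+dx, y+dy) = (11+-10, 3+-1) = (1, 2)

(1, 2)


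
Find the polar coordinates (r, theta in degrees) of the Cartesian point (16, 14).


r = sqrt(16^2 + 14^2) = 21.2603
theta = atan2(14, 16) = 41.1859 degrees

r = 21.2603, theta = 41.1859 degrees


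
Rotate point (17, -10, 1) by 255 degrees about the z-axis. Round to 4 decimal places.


x' = 17*cos(255) - -10*sin(255) = -14.0592
y' = 17*sin(255) + -10*cos(255) = -13.8325
z' = 1

(-14.0592, -13.8325, 1)


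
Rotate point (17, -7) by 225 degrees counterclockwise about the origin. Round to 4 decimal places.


x' = 17*cos(225) - -7*sin(225) = -16.9706
y' = 17*sin(225) + -7*cos(225) = -7.0711

(-16.9706, -7.0711)


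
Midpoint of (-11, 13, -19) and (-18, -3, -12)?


Midpoint = ((-11+-18)/2, (13+-3)/2, (-19+-12)/2) = (-14.5, 5, -15.5)

(-14.5, 5, -15.5)


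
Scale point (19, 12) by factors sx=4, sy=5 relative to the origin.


Scaling: (x*sx, y*sy) = (19*4, 12*5) = (76, 60)

(76, 60)


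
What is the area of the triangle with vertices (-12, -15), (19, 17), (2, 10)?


Area = |x1(y2-y3) + x2(y3-y1) + x3(y1-y2)| / 2
= |-12*(17-10) + 19*(10--15) + 2*(-15-17)| / 2
= 163.5

163.5


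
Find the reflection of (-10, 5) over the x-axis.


Reflection across x-axis: (x, y) -> (x, -y)
(-10, 5) -> (-10, -5)

(-10, -5)


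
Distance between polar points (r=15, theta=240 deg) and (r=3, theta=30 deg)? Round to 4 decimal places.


d = sqrt(r1^2 + r2^2 - 2*r1*r2*cos(t2-t1))
d = sqrt(15^2 + 3^2 - 2*15*3*cos(30-240)) = 17.6619

17.6619


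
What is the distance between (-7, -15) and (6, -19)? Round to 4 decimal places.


d = sqrt((6--7)^2 + (-19--15)^2) = 13.6015

13.6015


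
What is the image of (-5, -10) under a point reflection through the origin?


Reflection through origin: (x, y) -> (-x, -y)
(-5, -10) -> (5, 10)

(5, 10)


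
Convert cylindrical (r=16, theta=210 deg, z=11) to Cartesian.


x = 16 * cos(210) = -13.8564
y = 16 * sin(210) = -8
z = 11

(-13.8564, -8, 11)


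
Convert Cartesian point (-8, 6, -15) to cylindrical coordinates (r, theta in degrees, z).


r = sqrt((-8)^2 + 6^2) = 10
theta = atan2(6, -8) = 143.1301 deg
z = -15

r = 10, theta = 143.1301 deg, z = -15


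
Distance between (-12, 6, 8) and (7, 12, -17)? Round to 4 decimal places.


d = sqrt((7--12)^2 + (12-6)^2 + (-17-8)^2) = 31.9687

31.9687


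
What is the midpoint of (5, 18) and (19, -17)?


Midpoint = ((5+19)/2, (18+-17)/2) = (12, 0.5)

(12, 0.5)


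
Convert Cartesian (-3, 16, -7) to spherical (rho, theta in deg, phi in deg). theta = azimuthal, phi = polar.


rho = sqrt((-3)^2 + 16^2 + (-7)^2) = 17.72
theta = atan2(16, -3) = 100.6197 deg
phi = acos(-7/17.72) = 113.268 deg

rho = 17.72, theta = 100.6197 deg, phi = 113.268 deg


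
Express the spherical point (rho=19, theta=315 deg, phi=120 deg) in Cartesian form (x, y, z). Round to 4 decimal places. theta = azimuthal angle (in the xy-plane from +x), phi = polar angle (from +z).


x = 19 * sin(120) * cos(315) = 11.6351
y = 19 * sin(120) * sin(315) = -11.6351
z = 19 * cos(120) = -9.5

(11.6351, -11.6351, -9.5)


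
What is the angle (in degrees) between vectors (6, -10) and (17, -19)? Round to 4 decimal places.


dot = 6*17 + -10*-19 = 292
|u| = 11.6619, |v| = 25.4951
cos(angle) = 0.9821
angle = 10.8564 degrees

10.8564 degrees


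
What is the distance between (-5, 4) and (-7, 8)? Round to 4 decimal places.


d = sqrt((-7--5)^2 + (8-4)^2) = 4.4721

4.4721


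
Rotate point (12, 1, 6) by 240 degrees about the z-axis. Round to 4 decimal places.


x' = 12*cos(240) - 1*sin(240) = -5.134
y' = 12*sin(240) + 1*cos(240) = -10.8923
z' = 6

(-5.134, -10.8923, 6)


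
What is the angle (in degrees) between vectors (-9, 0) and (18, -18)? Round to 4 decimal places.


dot = -9*18 + 0*-18 = -162
|u| = 9, |v| = 25.4558
cos(angle) = -0.7071
angle = 135 degrees

135 degrees


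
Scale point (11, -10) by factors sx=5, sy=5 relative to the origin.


Scaling: (x*sx, y*sy) = (11*5, -10*5) = (55, -50)

(55, -50)


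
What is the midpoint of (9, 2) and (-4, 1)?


Midpoint = ((9+-4)/2, (2+1)/2) = (2.5, 1.5)

(2.5, 1.5)


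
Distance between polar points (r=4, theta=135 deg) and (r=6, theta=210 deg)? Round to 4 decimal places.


d = sqrt(r1^2 + r2^2 - 2*r1*r2*cos(t2-t1))
d = sqrt(4^2 + 6^2 - 2*4*6*cos(210-135)) = 6.291

6.291


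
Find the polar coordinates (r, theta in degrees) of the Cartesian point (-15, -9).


r = sqrt((-15)^2 + (-9)^2) = 17.4929
theta = atan2(-9, -15) = 210.9638 degrees

r = 17.4929, theta = 210.9638 degrees


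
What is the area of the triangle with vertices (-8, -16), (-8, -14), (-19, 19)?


Area = |x1(y2-y3) + x2(y3-y1) + x3(y1-y2)| / 2
= |-8*(-14-19) + -8*(19--16) + -19*(-16--14)| / 2
= 11

11


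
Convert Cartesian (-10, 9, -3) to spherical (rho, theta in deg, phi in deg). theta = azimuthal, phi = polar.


rho = sqrt((-10)^2 + 9^2 + (-3)^2) = 13.784
theta = atan2(9, -10) = 138.0128 deg
phi = acos(-3/13.784) = 102.5706 deg

rho = 13.784, theta = 138.0128 deg, phi = 102.5706 deg


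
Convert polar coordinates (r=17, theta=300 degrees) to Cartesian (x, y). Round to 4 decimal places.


x = 17 * cos(300) = 8.5
y = 17 * sin(300) = -14.7224

(8.5, -14.7224)


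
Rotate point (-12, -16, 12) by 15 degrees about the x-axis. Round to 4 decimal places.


x' = -12
y' = -16*cos(15) - 12*sin(15) = -18.5606
z' = -16*sin(15) + 12*cos(15) = 7.45

(-12, -18.5606, 7.45)


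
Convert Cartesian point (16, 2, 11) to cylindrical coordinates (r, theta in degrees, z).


r = sqrt(16^2 + 2^2) = 16.1245
theta = atan2(2, 16) = 7.125 deg
z = 11

r = 16.1245, theta = 7.125 deg, z = 11


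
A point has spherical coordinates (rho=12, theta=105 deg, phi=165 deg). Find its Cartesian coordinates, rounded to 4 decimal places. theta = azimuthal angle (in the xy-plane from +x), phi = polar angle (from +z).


x = 12 * sin(165) * cos(105) = -0.8038
y = 12 * sin(165) * sin(105) = 3
z = 12 * cos(165) = -11.5911

(-0.8038, 3, -11.5911)


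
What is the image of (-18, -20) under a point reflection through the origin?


Reflection through origin: (x, y) -> (-x, -y)
(-18, -20) -> (18, 20)

(18, 20)


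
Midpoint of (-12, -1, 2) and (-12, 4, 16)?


Midpoint = ((-12+-12)/2, (-1+4)/2, (2+16)/2) = (-12, 1.5, 9)

(-12, 1.5, 9)


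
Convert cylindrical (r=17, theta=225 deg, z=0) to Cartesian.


x = 17 * cos(225) = -12.0208
y = 17 * sin(225) = -12.0208
z = 0

(-12.0208, -12.0208, 0)


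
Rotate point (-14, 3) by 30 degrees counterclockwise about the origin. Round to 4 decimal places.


x' = -14*cos(30) - 3*sin(30) = -13.6244
y' = -14*sin(30) + 3*cos(30) = -4.4019

(-13.6244, -4.4019)


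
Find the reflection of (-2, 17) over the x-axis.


Reflection across x-axis: (x, y) -> (x, -y)
(-2, 17) -> (-2, -17)

(-2, -17)


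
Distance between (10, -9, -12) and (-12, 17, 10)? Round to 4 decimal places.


d = sqrt((-12-10)^2 + (17--9)^2 + (10--12)^2) = 40.5463

40.5463


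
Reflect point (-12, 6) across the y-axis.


Reflection across y-axis: (x, y) -> (-x, y)
(-12, 6) -> (12, 6)

(12, 6)


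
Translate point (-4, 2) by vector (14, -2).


Translation: (x+dx, y+dy) = (-4+14, 2+-2) = (10, 0)

(10, 0)


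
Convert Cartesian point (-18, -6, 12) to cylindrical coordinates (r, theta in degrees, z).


r = sqrt((-18)^2 + (-6)^2) = 18.9737
theta = atan2(-6, -18) = 198.4349 deg
z = 12

r = 18.9737, theta = 198.4349 deg, z = 12


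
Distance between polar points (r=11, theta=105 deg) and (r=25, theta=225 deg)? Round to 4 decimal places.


d = sqrt(r1^2 + r2^2 - 2*r1*r2*cos(t2-t1))
d = sqrt(11^2 + 25^2 - 2*11*25*cos(225-105)) = 31.9531

31.9531


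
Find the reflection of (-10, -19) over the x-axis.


Reflection across x-axis: (x, y) -> (x, -y)
(-10, -19) -> (-10, 19)

(-10, 19)


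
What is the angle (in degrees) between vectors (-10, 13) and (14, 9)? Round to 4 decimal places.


dot = -10*14 + 13*9 = -23
|u| = 16.4012, |v| = 16.6433
cos(angle) = -0.0843
angle = 94.8334 degrees

94.8334 degrees


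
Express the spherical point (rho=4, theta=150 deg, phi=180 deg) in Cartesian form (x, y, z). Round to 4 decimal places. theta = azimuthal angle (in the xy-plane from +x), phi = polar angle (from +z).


x = 4 * sin(180) * cos(150) = 0
y = 4 * sin(180) * sin(150) = 0
z = 4 * cos(180) = -4

(0, 0, -4)


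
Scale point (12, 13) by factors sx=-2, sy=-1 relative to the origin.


Scaling: (x*sx, y*sy) = (12*-2, 13*-1) = (-24, -13)

(-24, -13)


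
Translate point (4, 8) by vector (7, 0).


Translation: (x+dx, y+dy) = (4+7, 8+0) = (11, 8)

(11, 8)


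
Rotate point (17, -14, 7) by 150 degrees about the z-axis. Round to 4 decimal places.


x' = 17*cos(150) - -14*sin(150) = -7.7224
y' = 17*sin(150) + -14*cos(150) = 20.6244
z' = 7

(-7.7224, 20.6244, 7)


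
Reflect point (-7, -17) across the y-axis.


Reflection across y-axis: (x, y) -> (-x, y)
(-7, -17) -> (7, -17)

(7, -17)


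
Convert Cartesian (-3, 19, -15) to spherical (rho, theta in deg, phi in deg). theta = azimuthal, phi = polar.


rho = sqrt((-3)^2 + 19^2 + (-15)^2) = 24.3926
theta = atan2(19, -3) = 98.9726 deg
phi = acos(-15/24.3926) = 127.9476 deg

rho = 24.3926, theta = 98.9726 deg, phi = 127.9476 deg


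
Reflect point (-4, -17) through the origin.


Reflection through origin: (x, y) -> (-x, -y)
(-4, -17) -> (4, 17)

(4, 17)


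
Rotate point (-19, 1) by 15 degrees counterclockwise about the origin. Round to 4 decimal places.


x' = -19*cos(15) - 1*sin(15) = -18.6114
y' = -19*sin(15) + 1*cos(15) = -3.9516

(-18.6114, -3.9516)


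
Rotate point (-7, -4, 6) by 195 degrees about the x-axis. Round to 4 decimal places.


x' = -7
y' = -4*cos(195) - 6*sin(195) = 5.4166
z' = -4*sin(195) + 6*cos(195) = -4.7603

(-7, 5.4166, -4.7603)


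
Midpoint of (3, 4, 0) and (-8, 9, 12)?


Midpoint = ((3+-8)/2, (4+9)/2, (0+12)/2) = (-2.5, 6.5, 6)

(-2.5, 6.5, 6)


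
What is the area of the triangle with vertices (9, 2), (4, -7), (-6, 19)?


Area = |x1(y2-y3) + x2(y3-y1) + x3(y1-y2)| / 2
= |9*(-7-19) + 4*(19-2) + -6*(2--7)| / 2
= 110

110


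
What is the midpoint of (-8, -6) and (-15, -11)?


Midpoint = ((-8+-15)/2, (-6+-11)/2) = (-11.5, -8.5)

(-11.5, -8.5)


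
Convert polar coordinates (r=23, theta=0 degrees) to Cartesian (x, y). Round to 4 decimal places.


x = 23 * cos(0) = 23
y = 23 * sin(0) = 0

(23, 0)


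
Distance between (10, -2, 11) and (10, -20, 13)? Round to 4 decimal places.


d = sqrt((10-10)^2 + (-20--2)^2 + (13-11)^2) = 18.1108

18.1108


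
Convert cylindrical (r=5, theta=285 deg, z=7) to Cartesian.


x = 5 * cos(285) = 1.2941
y = 5 * sin(285) = -4.8296
z = 7

(1.2941, -4.8296, 7)


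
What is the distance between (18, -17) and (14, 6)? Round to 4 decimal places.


d = sqrt((14-18)^2 + (6--17)^2) = 23.3452

23.3452


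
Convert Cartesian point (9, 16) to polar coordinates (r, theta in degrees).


r = sqrt(9^2 + 16^2) = 18.3576
theta = atan2(16, 9) = 60.6422 degrees

r = 18.3576, theta = 60.6422 degrees


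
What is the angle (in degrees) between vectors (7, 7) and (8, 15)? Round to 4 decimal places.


dot = 7*8 + 7*15 = 161
|u| = 9.8995, |v| = 17
cos(angle) = 0.9567
angle = 16.9275 degrees

16.9275 degrees


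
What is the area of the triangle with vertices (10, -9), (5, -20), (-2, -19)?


Area = |x1(y2-y3) + x2(y3-y1) + x3(y1-y2)| / 2
= |10*(-20--19) + 5*(-19--9) + -2*(-9--20)| / 2
= 41

41


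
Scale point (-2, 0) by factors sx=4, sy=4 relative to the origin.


Scaling: (x*sx, y*sy) = (-2*4, 0*4) = (-8, 0)

(-8, 0)


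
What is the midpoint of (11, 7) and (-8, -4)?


Midpoint = ((11+-8)/2, (7+-4)/2) = (1.5, 1.5)

(1.5, 1.5)


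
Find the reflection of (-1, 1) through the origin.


Reflection through origin: (x, y) -> (-x, -y)
(-1, 1) -> (1, -1)

(1, -1)


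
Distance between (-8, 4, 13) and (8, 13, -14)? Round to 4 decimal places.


d = sqrt((8--8)^2 + (13-4)^2 + (-14-13)^2) = 32.6497

32.6497


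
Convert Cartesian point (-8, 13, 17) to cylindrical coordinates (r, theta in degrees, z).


r = sqrt((-8)^2 + 13^2) = 15.2643
theta = atan2(13, -8) = 121.6075 deg
z = 17

r = 15.2643, theta = 121.6075 deg, z = 17


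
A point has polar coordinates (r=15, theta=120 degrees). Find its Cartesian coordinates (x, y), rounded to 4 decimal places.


x = 15 * cos(120) = -7.5
y = 15 * sin(120) = 12.9904

(-7.5, 12.9904)


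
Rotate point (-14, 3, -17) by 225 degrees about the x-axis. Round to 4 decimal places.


x' = -14
y' = 3*cos(225) - -17*sin(225) = -14.1421
z' = 3*sin(225) + -17*cos(225) = 9.8995

(-14, -14.1421, 9.8995)


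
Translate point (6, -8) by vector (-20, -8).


Translation: (x+dx, y+dy) = (6+-20, -8+-8) = (-14, -16)

(-14, -16)


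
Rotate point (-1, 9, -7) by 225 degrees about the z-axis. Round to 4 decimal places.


x' = -1*cos(225) - 9*sin(225) = 7.0711
y' = -1*sin(225) + 9*cos(225) = -5.6569
z' = -7

(7.0711, -5.6569, -7)


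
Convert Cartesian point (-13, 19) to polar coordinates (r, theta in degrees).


r = sqrt((-13)^2 + 19^2) = 23.0217
theta = atan2(19, -13) = 124.3803 degrees

r = 23.0217, theta = 124.3803 degrees


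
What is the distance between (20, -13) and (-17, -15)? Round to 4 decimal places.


d = sqrt((-17-20)^2 + (-15--13)^2) = 37.054

37.054


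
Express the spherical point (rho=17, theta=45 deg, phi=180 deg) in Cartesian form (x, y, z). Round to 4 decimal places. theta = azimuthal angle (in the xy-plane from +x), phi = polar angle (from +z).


x = 17 * sin(180) * cos(45) = 0
y = 17 * sin(180) * sin(45) = 0
z = 17 * cos(180) = -17

(0, 0, -17)


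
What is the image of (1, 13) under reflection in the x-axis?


Reflection across x-axis: (x, y) -> (x, -y)
(1, 13) -> (1, -13)

(1, -13)


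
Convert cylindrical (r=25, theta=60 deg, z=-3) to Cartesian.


x = 25 * cos(60) = 12.5
y = 25 * sin(60) = 21.6506
z = -3

(12.5, 21.6506, -3)


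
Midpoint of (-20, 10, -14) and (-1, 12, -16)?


Midpoint = ((-20+-1)/2, (10+12)/2, (-14+-16)/2) = (-10.5, 11, -15)

(-10.5, 11, -15)


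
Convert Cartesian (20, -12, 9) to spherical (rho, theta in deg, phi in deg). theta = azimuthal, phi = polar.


rho = sqrt(20^2 + (-12)^2 + 9^2) = 25
theta = atan2(-12, 20) = 329.0362 deg
phi = acos(9/25) = 68.8998 deg

rho = 25, theta = 329.0362 deg, phi = 68.8998 deg


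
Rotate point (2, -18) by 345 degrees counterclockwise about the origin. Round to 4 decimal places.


x' = 2*cos(345) - -18*sin(345) = -2.7269
y' = 2*sin(345) + -18*cos(345) = -17.9043

(-2.7269, -17.9043)


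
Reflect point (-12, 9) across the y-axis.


Reflection across y-axis: (x, y) -> (-x, y)
(-12, 9) -> (12, 9)

(12, 9)


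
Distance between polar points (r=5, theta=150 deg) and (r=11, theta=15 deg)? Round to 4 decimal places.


d = sqrt(r1^2 + r2^2 - 2*r1*r2*cos(t2-t1))
d = sqrt(5^2 + 11^2 - 2*5*11*cos(15-150)) = 14.9593

14.9593


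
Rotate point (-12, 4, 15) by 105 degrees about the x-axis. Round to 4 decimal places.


x' = -12
y' = 4*cos(105) - 15*sin(105) = -15.5242
z' = 4*sin(105) + 15*cos(105) = -0.0186

(-12, -15.5242, -0.0186)


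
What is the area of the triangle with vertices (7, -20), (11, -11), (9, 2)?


Area = |x1(y2-y3) + x2(y3-y1) + x3(y1-y2)| / 2
= |7*(-11-2) + 11*(2--20) + 9*(-20--11)| / 2
= 35

35


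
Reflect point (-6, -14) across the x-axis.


Reflection across x-axis: (x, y) -> (x, -y)
(-6, -14) -> (-6, 14)

(-6, 14)


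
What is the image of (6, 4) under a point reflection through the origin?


Reflection through origin: (x, y) -> (-x, -y)
(6, 4) -> (-6, -4)

(-6, -4)


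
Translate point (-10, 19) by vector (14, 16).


Translation: (x+dx, y+dy) = (-10+14, 19+16) = (4, 35)

(4, 35)


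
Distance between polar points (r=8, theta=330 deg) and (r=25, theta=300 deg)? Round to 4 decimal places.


d = sqrt(r1^2 + r2^2 - 2*r1*r2*cos(t2-t1))
d = sqrt(8^2 + 25^2 - 2*8*25*cos(300-330)) = 18.5092

18.5092


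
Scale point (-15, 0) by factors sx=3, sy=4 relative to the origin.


Scaling: (x*sx, y*sy) = (-15*3, 0*4) = (-45, 0)

(-45, 0)


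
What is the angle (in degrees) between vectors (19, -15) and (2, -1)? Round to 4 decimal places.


dot = 19*2 + -15*-1 = 53
|u| = 24.2074, |v| = 2.2361
cos(angle) = 0.9791
angle = 11.7251 degrees

11.7251 degrees


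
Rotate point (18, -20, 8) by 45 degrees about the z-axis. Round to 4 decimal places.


x' = 18*cos(45) - -20*sin(45) = 26.8701
y' = 18*sin(45) + -20*cos(45) = -1.4142
z' = 8

(26.8701, -1.4142, 8)


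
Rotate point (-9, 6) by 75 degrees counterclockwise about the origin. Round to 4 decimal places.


x' = -9*cos(75) - 6*sin(75) = -8.1249
y' = -9*sin(75) + 6*cos(75) = -7.1404

(-8.1249, -7.1404)


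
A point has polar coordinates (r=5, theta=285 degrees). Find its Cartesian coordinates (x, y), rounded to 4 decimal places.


x = 5 * cos(285) = 1.2941
y = 5 * sin(285) = -4.8296

(1.2941, -4.8296)


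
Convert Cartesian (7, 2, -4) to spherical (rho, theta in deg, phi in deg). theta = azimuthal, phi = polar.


rho = sqrt(7^2 + 2^2 + (-4)^2) = 8.3066
theta = atan2(2, 7) = 15.9454 deg
phi = acos(-4/8.3066) = 118.7863 deg

rho = 8.3066, theta = 15.9454 deg, phi = 118.7863 deg


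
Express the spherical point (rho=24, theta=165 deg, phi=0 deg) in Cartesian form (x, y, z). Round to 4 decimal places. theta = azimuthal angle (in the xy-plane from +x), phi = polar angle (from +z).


x = 24 * sin(0) * cos(165) = 0
y = 24 * sin(0) * sin(165) = 0
z = 24 * cos(0) = 24

(0, 0, 24)


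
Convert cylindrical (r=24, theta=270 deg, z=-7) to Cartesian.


x = 24 * cos(270) = 0
y = 24 * sin(270) = -24
z = -7

(0, -24, -7)


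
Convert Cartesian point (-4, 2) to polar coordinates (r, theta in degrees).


r = sqrt((-4)^2 + 2^2) = 4.4721
theta = atan2(2, -4) = 153.4349 degrees

r = 4.4721, theta = 153.4349 degrees


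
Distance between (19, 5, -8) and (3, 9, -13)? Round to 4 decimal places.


d = sqrt((3-19)^2 + (9-5)^2 + (-13--8)^2) = 17.2337

17.2337


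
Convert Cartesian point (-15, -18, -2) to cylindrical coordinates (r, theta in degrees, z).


r = sqrt((-15)^2 + (-18)^2) = 23.4307
theta = atan2(-18, -15) = 230.1944 deg
z = -2

r = 23.4307, theta = 230.1944 deg, z = -2


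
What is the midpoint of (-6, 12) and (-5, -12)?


Midpoint = ((-6+-5)/2, (12+-12)/2) = (-5.5, 0)

(-5.5, 0)


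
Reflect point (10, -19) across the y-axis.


Reflection across y-axis: (x, y) -> (-x, y)
(10, -19) -> (-10, -19)

(-10, -19)


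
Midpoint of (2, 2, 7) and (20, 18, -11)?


Midpoint = ((2+20)/2, (2+18)/2, (7+-11)/2) = (11, 10, -2)

(11, 10, -2)


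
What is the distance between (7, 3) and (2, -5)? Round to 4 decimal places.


d = sqrt((2-7)^2 + (-5-3)^2) = 9.434

9.434


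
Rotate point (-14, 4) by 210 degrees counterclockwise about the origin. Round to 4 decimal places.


x' = -14*cos(210) - 4*sin(210) = 14.1244
y' = -14*sin(210) + 4*cos(210) = 3.5359

(14.1244, 3.5359)


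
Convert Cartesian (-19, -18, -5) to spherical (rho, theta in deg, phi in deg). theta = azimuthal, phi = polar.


rho = sqrt((-19)^2 + (-18)^2 + (-5)^2) = 26.6458
theta = atan2(-18, -19) = 223.4518 deg
phi = acos(-5/26.6458) = 100.8155 deg

rho = 26.6458, theta = 223.4518 deg, phi = 100.8155 deg


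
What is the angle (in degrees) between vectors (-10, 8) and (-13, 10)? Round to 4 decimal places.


dot = -10*-13 + 8*10 = 210
|u| = 12.8062, |v| = 16.4012
cos(angle) = 0.9998
angle = 1.0912 degrees

1.0912 degrees


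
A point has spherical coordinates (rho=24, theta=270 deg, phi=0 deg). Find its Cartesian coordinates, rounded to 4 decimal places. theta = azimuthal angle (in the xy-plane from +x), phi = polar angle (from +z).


x = 24 * sin(0) * cos(270) = 0
y = 24 * sin(0) * sin(270) = 0
z = 24 * cos(0) = 24

(0, 0, 24)


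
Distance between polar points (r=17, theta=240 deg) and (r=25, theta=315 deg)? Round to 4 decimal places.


d = sqrt(r1^2 + r2^2 - 2*r1*r2*cos(t2-t1))
d = sqrt(17^2 + 25^2 - 2*17*25*cos(315-240)) = 26.344

26.344


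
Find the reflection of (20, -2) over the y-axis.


Reflection across y-axis: (x, y) -> (-x, y)
(20, -2) -> (-20, -2)

(-20, -2)


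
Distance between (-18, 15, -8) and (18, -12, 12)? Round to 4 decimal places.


d = sqrt((18--18)^2 + (-12-15)^2 + (12--8)^2) = 49.2443

49.2443


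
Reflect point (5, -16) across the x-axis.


Reflection across x-axis: (x, y) -> (x, -y)
(5, -16) -> (5, 16)

(5, 16)


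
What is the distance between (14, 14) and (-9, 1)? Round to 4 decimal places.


d = sqrt((-9-14)^2 + (1-14)^2) = 26.4197

26.4197


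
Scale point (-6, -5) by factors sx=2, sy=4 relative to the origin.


Scaling: (x*sx, y*sy) = (-6*2, -5*4) = (-12, -20)

(-12, -20)


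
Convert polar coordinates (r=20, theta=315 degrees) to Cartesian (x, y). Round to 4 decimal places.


x = 20 * cos(315) = 14.1421
y = 20 * sin(315) = -14.1421

(14.1421, -14.1421)


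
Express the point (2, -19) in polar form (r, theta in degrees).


r = sqrt(2^2 + (-19)^2) = 19.105
theta = atan2(-19, 2) = 276.009 degrees

r = 19.105, theta = 276.009 degrees


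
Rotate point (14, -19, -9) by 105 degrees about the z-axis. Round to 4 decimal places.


x' = 14*cos(105) - -19*sin(105) = 14.7291
y' = 14*sin(105) + -19*cos(105) = 18.4405
z' = -9

(14.7291, 18.4405, -9)


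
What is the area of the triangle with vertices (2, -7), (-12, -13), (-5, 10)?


Area = |x1(y2-y3) + x2(y3-y1) + x3(y1-y2)| / 2
= |2*(-13-10) + -12*(10--7) + -5*(-7--13)| / 2
= 140

140


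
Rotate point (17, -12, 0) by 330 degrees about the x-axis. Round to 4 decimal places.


x' = 17
y' = -12*cos(330) - 0*sin(330) = -10.3923
z' = -12*sin(330) + 0*cos(330) = 6

(17, -10.3923, 6)


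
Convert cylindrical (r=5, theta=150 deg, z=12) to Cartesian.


x = 5 * cos(150) = -4.3301
y = 5 * sin(150) = 2.5
z = 12

(-4.3301, 2.5, 12)


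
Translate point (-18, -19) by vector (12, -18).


Translation: (x+dx, y+dy) = (-18+12, -19+-18) = (-6, -37)

(-6, -37)


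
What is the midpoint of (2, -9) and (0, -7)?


Midpoint = ((2+0)/2, (-9+-7)/2) = (1, -8)

(1, -8)


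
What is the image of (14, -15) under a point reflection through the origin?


Reflection through origin: (x, y) -> (-x, -y)
(14, -15) -> (-14, 15)

(-14, 15)


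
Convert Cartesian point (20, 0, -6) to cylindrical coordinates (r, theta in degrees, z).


r = sqrt(20^2 + 0^2) = 20
theta = atan2(0, 20) = 0 deg
z = -6

r = 20, theta = 0 deg, z = -6


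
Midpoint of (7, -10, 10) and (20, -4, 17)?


Midpoint = ((7+20)/2, (-10+-4)/2, (10+17)/2) = (13.5, -7, 13.5)

(13.5, -7, 13.5)


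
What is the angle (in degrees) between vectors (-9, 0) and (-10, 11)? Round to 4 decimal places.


dot = -9*-10 + 0*11 = 90
|u| = 9, |v| = 14.8661
cos(angle) = 0.6727
angle = 47.7263 degrees

47.7263 degrees


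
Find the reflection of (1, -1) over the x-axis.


Reflection across x-axis: (x, y) -> (x, -y)
(1, -1) -> (1, 1)

(1, 1)


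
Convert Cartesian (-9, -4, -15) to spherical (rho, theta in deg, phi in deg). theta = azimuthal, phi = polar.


rho = sqrt((-9)^2 + (-4)^2 + (-15)^2) = 17.9444
theta = atan2(-4, -9) = 203.9625 deg
phi = acos(-15/17.9444) = 146.7115 deg

rho = 17.9444, theta = 203.9625 deg, phi = 146.7115 deg


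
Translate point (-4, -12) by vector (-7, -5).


Translation: (x+dx, y+dy) = (-4+-7, -12+-5) = (-11, -17)

(-11, -17)


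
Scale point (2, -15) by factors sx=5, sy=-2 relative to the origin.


Scaling: (x*sx, y*sy) = (2*5, -15*-2) = (10, 30)

(10, 30)


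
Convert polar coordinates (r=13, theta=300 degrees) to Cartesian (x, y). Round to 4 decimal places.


x = 13 * cos(300) = 6.5
y = 13 * sin(300) = -11.2583

(6.5, -11.2583)


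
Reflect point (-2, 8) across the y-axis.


Reflection across y-axis: (x, y) -> (-x, y)
(-2, 8) -> (2, 8)

(2, 8)


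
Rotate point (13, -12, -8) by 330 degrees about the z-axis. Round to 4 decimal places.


x' = 13*cos(330) - -12*sin(330) = 5.2583
y' = 13*sin(330) + -12*cos(330) = -16.8923
z' = -8

(5.2583, -16.8923, -8)


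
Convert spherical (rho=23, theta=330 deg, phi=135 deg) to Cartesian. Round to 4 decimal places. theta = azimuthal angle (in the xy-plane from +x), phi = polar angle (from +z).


x = 23 * sin(135) * cos(330) = 14.0846
y = 23 * sin(135) * sin(330) = -8.1317
z = 23 * cos(135) = -16.2635

(14.0846, -8.1317, -16.2635)
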